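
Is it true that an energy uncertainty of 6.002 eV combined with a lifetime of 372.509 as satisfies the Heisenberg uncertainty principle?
Yes, it satisfies the uncertainty relation.

Calculate the product ΔEΔt:
ΔE = 6.002 eV = 9.616e-19 J
ΔEΔt = (9.616e-19 J) × (3.725e-16 s)
ΔEΔt = 3.582e-34 J·s

Compare to the minimum allowed value ℏ/2:
ℏ/2 = 5.273e-35 J·s

Since ΔEΔt = 3.582e-34 J·s ≥ 5.273e-35 J·s = ℏ/2,
this satisfies the uncertainty relation.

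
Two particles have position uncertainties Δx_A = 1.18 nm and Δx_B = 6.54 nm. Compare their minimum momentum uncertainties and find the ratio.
Particle A has the larger minimum momentum uncertainty, by a factor of 5.54.

For each particle, the minimum momentum uncertainty is Δp_min = ℏ/(2Δx):

Particle A: Δp_A = ℏ/(2×1.180e-09 m) = 4.469e-26 kg·m/s
Particle B: Δp_B = ℏ/(2×6.540e-09 m) = 8.062e-27 kg·m/s

Ratio: Δp_A/Δp_B = 5.54

Since Δp_min ∝ 1/Δx, the particle with smaller position uncertainty (A) has larger momentum uncertainty.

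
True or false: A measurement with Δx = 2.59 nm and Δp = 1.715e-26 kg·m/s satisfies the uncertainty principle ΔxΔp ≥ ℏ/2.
No, it violates the uncertainty principle (impossible measurement).

Calculate the product ΔxΔp:
ΔxΔp = (2.590e-09 m) × (1.715e-26 kg·m/s)
ΔxΔp = 4.442e-35 J·s

Compare to the minimum allowed value ℏ/2:
ℏ/2 = 5.273e-35 J·s

Since ΔxΔp = 4.442e-35 J·s < 5.273e-35 J·s = ℏ/2,
the measurement violates the uncertainty principle.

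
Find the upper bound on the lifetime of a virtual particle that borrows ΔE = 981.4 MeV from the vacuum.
3.353 × 10^-25 s

Using the energy-time uncertainty principle:
ΔEΔt ≥ ℏ/2

For a virtual particle borrowing energy ΔE, the maximum lifetime is:
Δt_max = ℏ/(2ΔE)

Converting energy:
ΔE = 981.4 MeV = 1.572e-10 J

Δt_max = (1.055e-34 J·s) / (2 × 1.572e-10 J)
Δt_max = 3.353e-25 s = 3.353 × 10^-25 s

Virtual particles with higher borrowed energy exist for shorter times.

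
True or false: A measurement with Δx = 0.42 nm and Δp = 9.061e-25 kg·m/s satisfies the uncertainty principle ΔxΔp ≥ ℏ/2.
Yes, it satisfies the uncertainty principle.

Calculate the product ΔxΔp:
ΔxΔp = (4.200e-10 m) × (9.061e-25 kg·m/s)
ΔxΔp = 3.806e-34 J·s

Compare to the minimum allowed value ℏ/2:
ℏ/2 = 5.273e-35 J·s

Since ΔxΔp = 3.806e-34 J·s ≥ 5.273e-35 J·s = ℏ/2,
the measurement satisfies the uncertainty principle.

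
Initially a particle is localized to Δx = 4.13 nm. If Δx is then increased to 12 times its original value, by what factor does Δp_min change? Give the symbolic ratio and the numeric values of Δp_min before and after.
Original Δp_min = 1.277 × 10^-26 kg·m/s; new Δp'_min = 1.064 × 10^-27 kg·m/s; ratio Δp'_min/Δp_min = 1/12.

From the uncertainty principle ΔxΔp ≥ ℏ/2, the minimum momentum uncertainty is Δp_min = ℏ/(2Δx).

Original (Δx = 4.13 nm = 4.130e-09 m):
Δp_min = (1.055e-34 J·s)/(2 × 4.130e-09 m) = 1.277e-26 kg·m/s

When Δx → 12Δx:
Δp'_min = ℏ/(2 × 12Δx) = (1/12) × ℏ/(2Δx) = (1/12) × Δp_min
Δp'_min = 1/12 × 1.277e-26 kg·m/s = 1.064e-27 kg·m/s

Since Δp_min ∝ 1/Δx, when Δx is increased to 12 times its original value, Δp_min decreases to 1/12 of its original value.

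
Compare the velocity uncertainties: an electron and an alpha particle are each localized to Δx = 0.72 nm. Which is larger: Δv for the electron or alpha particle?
The electron has the larger minimum velocity uncertainty, by a ratio of 7294.3.

For both particles, Δp_min = ℏ/(2Δx) = 7.323e-26 kg·m/s (same for both).

The velocity uncertainty is Δv = Δp/m:
- electron: Δv = 7.323e-26 / 9.109e-31 = 8.039e+04 m/s = 80.394 km/s
- alpha particle: Δv = 7.323e-26 / 6.645e-27 = 1.102e+01 m/s = 11.022 m/s

Ratio: 8.039e+04 / 1.102e+01 = 7294.3

The lighter particle has larger velocity uncertainty because Δv ∝ 1/m.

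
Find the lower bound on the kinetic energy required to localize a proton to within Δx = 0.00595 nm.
146.528 meV

Localizing a particle requires giving it sufficient momentum uncertainty:

1. From uncertainty principle: Δp ≥ ℏ/(2Δx)
   Δp_min = (1.055e-34 J·s) / (2 × 5.950e-12 m)
   Δp_min = 8.862e-24 kg·m/s

2. This momentum uncertainty corresponds to kinetic energy:
   KE ≈ (Δp)²/(2m) = (8.862e-24)²/(2 × 1.673e-27 kg)
   KE = 2.348e-20 J = 146.528 meV

Tighter localization requires more energy.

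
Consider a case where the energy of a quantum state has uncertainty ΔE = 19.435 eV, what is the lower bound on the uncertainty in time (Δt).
16.934 as

Using the energy-time uncertainty principle:
ΔEΔt ≥ ℏ/2

The minimum uncertainty in time is:
Δt_min = ℏ/(2ΔE)
Δt_min = (1.055e-34 J·s) / (2 × 3.114e-18 J)
Δt_min = 1.693e-17 s = 16.934 as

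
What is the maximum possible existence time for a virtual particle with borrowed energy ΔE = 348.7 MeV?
9.438 × 10^-25 s

Using the energy-time uncertainty principle:
ΔEΔt ≥ ℏ/2

For a virtual particle borrowing energy ΔE, the maximum lifetime is:
Δt_max = ℏ/(2ΔE)

Converting energy:
ΔE = 348.7 MeV = 5.587e-11 J

Δt_max = (1.055e-34 J·s) / (2 × 5.587e-11 J)
Δt_max = 9.438e-25 s = 9.438 × 10^-25 s

Virtual particles with higher borrowed energy exist for shorter times.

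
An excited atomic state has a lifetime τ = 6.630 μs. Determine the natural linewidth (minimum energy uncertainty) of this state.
49.639 peV

Using the energy-time uncertainty principle:
ΔEΔt ≥ ℏ/2

The lifetime τ represents the time uncertainty Δt.
The natural linewidth (minimum energy uncertainty) is:

ΔE = ℏ/(2τ)
ΔE = (1.055e-34 J·s) / (2 × 6.630e-06 s)
ΔE = 7.953e-30 J = 49.639 peV

This natural linewidth limits the precision of spectroscopic measurements.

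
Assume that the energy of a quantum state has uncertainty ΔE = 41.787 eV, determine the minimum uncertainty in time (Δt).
7.876 as

Using the energy-time uncertainty principle:
ΔEΔt ≥ ℏ/2

The minimum uncertainty in time is:
Δt_min = ℏ/(2ΔE)
Δt_min = (1.055e-34 J·s) / (2 × 6.695e-18 J)
Δt_min = 7.876e-18 s = 7.876 as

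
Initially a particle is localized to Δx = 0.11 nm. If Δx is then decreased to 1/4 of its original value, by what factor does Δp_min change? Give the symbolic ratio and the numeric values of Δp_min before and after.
Original Δp_min = 4.794 × 10^-25 kg·m/s; new Δp'_min = 1.917 × 10^-24 kg·m/s; ratio Δp'_min/Δp_min = 4.

From the uncertainty principle ΔxΔp ≥ ℏ/2, the minimum momentum uncertainty is Δp_min = ℏ/(2Δx).

Original (Δx = 0.11 nm = 1.100e-10 m):
Δp_min = (1.055e-34 J·s)/(2 × 1.100e-10 m) = 4.794e-25 kg·m/s

When Δx → (1/4)Δx:
Δp'_min = ℏ/(2 × (1/4)Δx) = 4 × ℏ/(2Δx) = 4 × Δp_min
Δp'_min = 4 × 4.794e-25 kg·m/s = 1.917e-24 kg·m/s

Since Δp_min ∝ 1/Δx, when Δx is decreased to 1/4 of its original value, Δp_min increases to 4 times its original value.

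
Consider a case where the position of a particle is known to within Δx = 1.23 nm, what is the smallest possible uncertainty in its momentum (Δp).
4.287 × 10^-26 kg·m/s

Using the Heisenberg uncertainty principle:
ΔxΔp ≥ ℏ/2

The minimum uncertainty in momentum is:
Δp_min = ℏ/(2Δx)
Δp_min = (1.055e-34 J·s) / (2 × 1.230e-09 m)
Δp_min = 4.287e-26 kg·m/s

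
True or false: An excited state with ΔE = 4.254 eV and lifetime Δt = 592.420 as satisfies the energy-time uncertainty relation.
Yes, it satisfies the uncertainty relation.

Calculate the product ΔEΔt:
ΔE = 4.254 eV = 6.816e-19 J
ΔEΔt = (6.816e-19 J) × (5.924e-16 s)
ΔEΔt = 4.038e-34 J·s

Compare to the minimum allowed value ℏ/2:
ℏ/2 = 5.273e-35 J·s

Since ΔEΔt = 4.038e-34 J·s ≥ 5.273e-35 J·s = ℏ/2,
this satisfies the uncertainty relation.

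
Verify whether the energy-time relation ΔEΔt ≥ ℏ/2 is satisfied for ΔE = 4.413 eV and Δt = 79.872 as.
Yes, it satisfies the uncertainty relation.

Calculate the product ΔEΔt:
ΔE = 4.413 eV = 7.070e-19 J
ΔEΔt = (7.070e-19 J) × (7.987e-17 s)
ΔEΔt = 5.647e-35 J·s

Compare to the minimum allowed value ℏ/2:
ℏ/2 = 5.273e-35 J·s

Since ΔEΔt = 5.647e-35 J·s ≥ 5.273e-35 J·s = ℏ/2,
this satisfies the uncertainty relation.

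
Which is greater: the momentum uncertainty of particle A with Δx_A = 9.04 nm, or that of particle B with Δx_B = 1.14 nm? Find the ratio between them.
Particle B has the larger minimum momentum uncertainty, by a factor of 7.93.

For each particle, the minimum momentum uncertainty is Δp_min = ℏ/(2Δx):

Particle A: Δp_A = ℏ/(2×9.040e-09 m) = 5.833e-27 kg·m/s
Particle B: Δp_B = ℏ/(2×1.140e-09 m) = 4.625e-26 kg·m/s

Ratio: Δp_B/Δp_A = 7.93

Since Δp_min ∝ 1/Δx, the particle with smaller position uncertainty (B) has larger momentum uncertainty.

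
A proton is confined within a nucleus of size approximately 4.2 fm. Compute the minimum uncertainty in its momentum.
1.255 × 10^-20 kg·m/s

Using the Heisenberg uncertainty principle:
ΔxΔp ≥ ℏ/2

With Δx ≈ L = 4.200e-15 m (the confinement size):
Δp_min = ℏ/(2Δx)
Δp_min = (1.055e-34 J·s) / (2 × 4.200e-15 m)
Δp_min = 1.255e-20 kg·m/s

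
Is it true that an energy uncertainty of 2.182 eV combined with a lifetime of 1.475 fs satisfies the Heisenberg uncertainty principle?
Yes, it satisfies the uncertainty relation.

Calculate the product ΔEΔt:
ΔE = 2.182 eV = 3.496e-19 J
ΔEΔt = (3.496e-19 J) × (1.475e-15 s)
ΔEΔt = 5.157e-34 J·s

Compare to the minimum allowed value ℏ/2:
ℏ/2 = 5.273e-35 J·s

Since ΔEΔt = 5.157e-34 J·s ≥ 5.273e-35 J·s = ℏ/2,
this satisfies the uncertainty relation.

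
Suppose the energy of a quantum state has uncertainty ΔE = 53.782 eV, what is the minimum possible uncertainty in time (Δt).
6.119 as

Using the energy-time uncertainty principle:
ΔEΔt ≥ ℏ/2

The minimum uncertainty in time is:
Δt_min = ℏ/(2ΔE)
Δt_min = (1.055e-34 J·s) / (2 × 8.617e-18 J)
Δt_min = 6.119e-18 s = 6.119 as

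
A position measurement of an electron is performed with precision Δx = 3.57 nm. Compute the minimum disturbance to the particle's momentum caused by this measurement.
1.477 × 10^-26 kg·m/s

The uncertainty principle implies that measuring position disturbs momentum:
ΔxΔp ≥ ℏ/2

When we measure position with precision Δx, we necessarily introduce a momentum uncertainty:
Δp ≥ ℏ/(2Δx)
Δp_min = (1.055e-34 J·s) / (2 × 3.570e-09 m)
Δp_min = 1.477e-26 kg·m/s

The more precisely we measure position, the greater the momentum disturbance.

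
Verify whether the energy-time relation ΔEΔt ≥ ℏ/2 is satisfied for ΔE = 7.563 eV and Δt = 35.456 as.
No, it violates the uncertainty relation.

Calculate the product ΔEΔt:
ΔE = 7.563 eV = 1.212e-18 J
ΔEΔt = (1.212e-18 J) × (3.546e-17 s)
ΔEΔt = 4.296e-35 J·s

Compare to the minimum allowed value ℏ/2:
ℏ/2 = 5.273e-35 J·s

Since ΔEΔt = 4.296e-35 J·s < 5.273e-35 J·s = ℏ/2,
this violates the uncertainty relation.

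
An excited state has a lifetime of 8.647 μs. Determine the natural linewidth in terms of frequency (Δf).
9.203 kHz

Using the energy-time uncertainty principle and E = hf:
ΔEΔt ≥ ℏ/2
hΔf·Δt ≥ ℏ/2

The minimum frequency uncertainty is:
Δf = ℏ/(2hτ) = 1/(4πτ)
Δf = 1/(4π × 8.647e-06 s)
Δf = 9.203e+03 Hz = 9.203 kHz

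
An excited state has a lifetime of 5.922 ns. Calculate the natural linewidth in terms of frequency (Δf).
13.438 MHz

Using the energy-time uncertainty principle and E = hf:
ΔEΔt ≥ ℏ/2
hΔf·Δt ≥ ℏ/2

The minimum frequency uncertainty is:
Δf = ℏ/(2hτ) = 1/(4πτ)
Δf = 1/(4π × 5.922e-09 s)
Δf = 1.344e+07 Hz = 13.438 MHz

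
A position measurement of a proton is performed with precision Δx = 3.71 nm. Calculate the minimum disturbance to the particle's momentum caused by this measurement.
1.421 × 10^-26 kg·m/s

The uncertainty principle implies that measuring position disturbs momentum:
ΔxΔp ≥ ℏ/2

When we measure position with precision Δx, we necessarily introduce a momentum uncertainty:
Δp ≥ ℏ/(2Δx)
Δp_min = (1.055e-34 J·s) / (2 × 3.710e-09 m)
Δp_min = 1.421e-26 kg·m/s

The more precisely we measure position, the greater the momentum disturbance.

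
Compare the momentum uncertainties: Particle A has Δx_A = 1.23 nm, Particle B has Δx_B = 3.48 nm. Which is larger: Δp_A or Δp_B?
Particle A has the larger minimum momentum uncertainty, by a factor of 2.83.

For each particle, the minimum momentum uncertainty is Δp_min = ℏ/(2Δx):

Particle A: Δp_A = ℏ/(2×1.230e-09 m) = 4.287e-26 kg·m/s
Particle B: Δp_B = ℏ/(2×3.480e-09 m) = 1.515e-26 kg·m/s

Ratio: Δp_A/Δp_B = 2.83

Since Δp_min ∝ 1/Δx, the particle with smaller position uncertainty (A) has larger momentum uncertainty.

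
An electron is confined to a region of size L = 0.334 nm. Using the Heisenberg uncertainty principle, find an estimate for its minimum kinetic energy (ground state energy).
85.383 meV

Using the uncertainty principle to estimate ground state energy:

1. The position uncertainty is approximately the confinement size:
   Δx ≈ L = 3.340e-10 m

2. From ΔxΔp ≥ ℏ/2, the minimum momentum uncertainty is:
   Δp ≈ ℏ/(2L) = 1.579e-25 kg·m/s

3. The kinetic energy is approximately:
   KE ≈ (Δp)²/(2m) = (1.579e-25)²/(2 × 9.109e-31 kg)
   KE ≈ 1.368e-20 J = 85.383 meV

This is an order-of-magnitude estimate of the ground state energy.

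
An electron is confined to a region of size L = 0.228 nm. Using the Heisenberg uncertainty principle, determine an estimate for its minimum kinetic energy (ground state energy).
183.229 meV

Using the uncertainty principle to estimate ground state energy:

1. The position uncertainty is approximately the confinement size:
   Δx ≈ L = 2.280e-10 m

2. From ΔxΔp ≥ ℏ/2, the minimum momentum uncertainty is:
   Δp ≈ ℏ/(2L) = 2.313e-25 kg·m/s

3. The kinetic energy is approximately:
   KE ≈ (Δp)²/(2m) = (2.313e-25)²/(2 × 9.109e-31 kg)
   KE ≈ 2.936e-20 J = 183.229 meV

This is an order-of-magnitude estimate of the ground state energy.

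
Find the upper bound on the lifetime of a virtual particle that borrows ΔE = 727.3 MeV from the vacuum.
4.525 × 10^-25 s

Using the energy-time uncertainty principle:
ΔEΔt ≥ ℏ/2

For a virtual particle borrowing energy ΔE, the maximum lifetime is:
Δt_max = ℏ/(2ΔE)

Converting energy:
ΔE = 727.3 MeV = 1.165e-10 J

Δt_max = (1.055e-34 J·s) / (2 × 1.165e-10 J)
Δt_max = 4.525e-25 s = 4.525 × 10^-25 s

Virtual particles with higher borrowed energy exist for shorter times.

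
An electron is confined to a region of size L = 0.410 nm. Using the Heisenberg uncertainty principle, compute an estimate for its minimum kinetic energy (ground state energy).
56.662 meV

Using the uncertainty principle to estimate ground state energy:

1. The position uncertainty is approximately the confinement size:
   Δx ≈ L = 4.100e-10 m

2. From ΔxΔp ≥ ℏ/2, the minimum momentum uncertainty is:
   Δp ≈ ℏ/(2L) = 1.286e-25 kg·m/s

3. The kinetic energy is approximately:
   KE ≈ (Δp)²/(2m) = (1.286e-25)²/(2 × 9.109e-31 kg)
   KE ≈ 9.078e-21 J = 56.662 meV

This is an order-of-magnitude estimate of the ground state energy.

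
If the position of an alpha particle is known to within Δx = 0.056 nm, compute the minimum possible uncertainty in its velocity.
141.705 m/s

Using the Heisenberg uncertainty principle and Δp = mΔv:
ΔxΔp ≥ ℏ/2
Δx(mΔv) ≥ ℏ/2

The minimum uncertainty in velocity is:
Δv_min = ℏ/(2mΔx)
Δv_min = (1.055e-34 J·s) / (2 × 6.645e-27 kg × 5.600e-11 m)
Δv_min = 1.417e+02 m/s = 141.705 m/s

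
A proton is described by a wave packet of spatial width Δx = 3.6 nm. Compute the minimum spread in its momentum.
1.465 × 10^-26 kg·m/s

For a wave packet, the spatial width Δx and momentum spread Δp are related by the uncertainty principle:
ΔxΔp ≥ ℏ/2

The minimum momentum spread is:
Δp_min = ℏ/(2Δx)
Δp_min = (1.055e-34 J·s) / (2 × 3.600e-09 m)
Δp_min = 1.465e-26 kg·m/s

A wave packet cannot have both a well-defined position and well-defined momentum.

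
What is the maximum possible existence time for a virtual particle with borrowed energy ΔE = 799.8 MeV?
4.115 × 10^-25 s

Using the energy-time uncertainty principle:
ΔEΔt ≥ ℏ/2

For a virtual particle borrowing energy ΔE, the maximum lifetime is:
Δt_max = ℏ/(2ΔE)

Converting energy:
ΔE = 799.8 MeV = 1.281e-10 J

Δt_max = (1.055e-34 J·s) / (2 × 1.281e-10 J)
Δt_max = 4.115e-25 s = 4.115 × 10^-25 s

Virtual particles with higher borrowed energy exist for shorter times.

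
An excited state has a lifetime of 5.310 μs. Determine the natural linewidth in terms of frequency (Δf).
14.986 kHz

Using the energy-time uncertainty principle and E = hf:
ΔEΔt ≥ ℏ/2
hΔf·Δt ≥ ℏ/2

The minimum frequency uncertainty is:
Δf = ℏ/(2hτ) = 1/(4πτ)
Δf = 1/(4π × 5.310e-06 s)
Δf = 1.499e+04 Hz = 14.986 kHz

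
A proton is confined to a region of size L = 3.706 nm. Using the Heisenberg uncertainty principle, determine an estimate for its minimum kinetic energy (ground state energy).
377.697 neV

Using the uncertainty principle to estimate ground state energy:

1. The position uncertainty is approximately the confinement size:
   Δx ≈ L = 3.706e-09 m

2. From ΔxΔp ≥ ℏ/2, the minimum momentum uncertainty is:
   Δp ≈ ℏ/(2L) = 1.423e-26 kg·m/s

3. The kinetic energy is approximately:
   KE ≈ (Δp)²/(2m) = (1.423e-26)²/(2 × 1.673e-27 kg)
   KE ≈ 6.051e-26 J = 377.697 neV

This is an order-of-magnitude estimate of the ground state energy.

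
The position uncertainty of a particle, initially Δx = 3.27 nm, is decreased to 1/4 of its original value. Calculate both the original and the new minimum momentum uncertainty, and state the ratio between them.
Original Δp_min = 1.612 × 10^-26 kg·m/s; new Δp'_min = 6.450 × 10^-26 kg·m/s; ratio Δp'_min/Δp_min = 4.

From the uncertainty principle ΔxΔp ≥ ℏ/2, the minimum momentum uncertainty is Δp_min = ℏ/(2Δx).

Original (Δx = 3.27 nm = 3.270e-09 m):
Δp_min = (1.055e-34 J·s)/(2 × 3.270e-09 m) = 1.612e-26 kg·m/s

When Δx → (1/4)Δx:
Δp'_min = ℏ/(2 × (1/4)Δx) = 4 × ℏ/(2Δx) = 4 × Δp_min
Δp'_min = 4 × 1.612e-26 kg·m/s = 6.450e-26 kg·m/s

Since Δp_min ∝ 1/Δx, when Δx is decreased to 1/4 of its original value, Δp_min increases to 4 times its original value.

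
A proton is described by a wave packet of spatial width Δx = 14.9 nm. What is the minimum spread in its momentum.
3.539 × 10^-27 kg·m/s

For a wave packet, the spatial width Δx and momentum spread Δp are related by the uncertainty principle:
ΔxΔp ≥ ℏ/2

The minimum momentum spread is:
Δp_min = ℏ/(2Δx)
Δp_min = (1.055e-34 J·s) / (2 × 1.490e-08 m)
Δp_min = 3.539e-27 kg·m/s

A wave packet cannot have both a well-defined position and well-defined momentum.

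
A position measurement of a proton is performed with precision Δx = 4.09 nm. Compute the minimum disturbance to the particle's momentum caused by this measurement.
1.289 × 10^-26 kg·m/s

The uncertainty principle implies that measuring position disturbs momentum:
ΔxΔp ≥ ℏ/2

When we measure position with precision Δx, we necessarily introduce a momentum uncertainty:
Δp ≥ ℏ/(2Δx)
Δp_min = (1.055e-34 J·s) / (2 × 4.090e-09 m)
Δp_min = 1.289e-26 kg·m/s

The more precisely we measure position, the greater the momentum disturbance.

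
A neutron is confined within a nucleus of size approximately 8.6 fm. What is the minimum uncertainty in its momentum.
6.131 × 10^-21 kg·m/s

Using the Heisenberg uncertainty principle:
ΔxΔp ≥ ℏ/2

With Δx ≈ L = 8.600e-15 m (the confinement size):
Δp_min = ℏ/(2Δx)
Δp_min = (1.055e-34 J·s) / (2 × 8.600e-15 m)
Δp_min = 6.131e-21 kg·m/s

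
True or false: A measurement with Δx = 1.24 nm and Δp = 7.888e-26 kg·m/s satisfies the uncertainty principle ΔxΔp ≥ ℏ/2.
Yes, it satisfies the uncertainty principle.

Calculate the product ΔxΔp:
ΔxΔp = (1.240e-09 m) × (7.888e-26 kg·m/s)
ΔxΔp = 9.781e-35 J·s

Compare to the minimum allowed value ℏ/2:
ℏ/2 = 5.273e-35 J·s

Since ΔxΔp = 9.781e-35 J·s ≥ 5.273e-35 J·s = ℏ/2,
the measurement satisfies the uncertainty principle.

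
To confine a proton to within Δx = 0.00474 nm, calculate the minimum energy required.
230.886 meV

Localizing a particle requires giving it sufficient momentum uncertainty:

1. From uncertainty principle: Δp ≥ ℏ/(2Δx)
   Δp_min = (1.055e-34 J·s) / (2 × 4.740e-12 m)
   Δp_min = 1.112e-23 kg·m/s

2. This momentum uncertainty corresponds to kinetic energy:
   KE ≈ (Δp)²/(2m) = (1.112e-23)²/(2 × 1.673e-27 kg)
   KE = 3.699e-20 J = 230.886 meV

Tighter localization requires more energy.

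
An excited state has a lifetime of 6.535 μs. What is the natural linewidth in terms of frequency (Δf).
12.177 kHz

Using the energy-time uncertainty principle and E = hf:
ΔEΔt ≥ ℏ/2
hΔf·Δt ≥ ℏ/2

The minimum frequency uncertainty is:
Δf = ℏ/(2hτ) = 1/(4πτ)
Δf = 1/(4π × 6.535e-06 s)
Δf = 1.218e+04 Hz = 12.177 kHz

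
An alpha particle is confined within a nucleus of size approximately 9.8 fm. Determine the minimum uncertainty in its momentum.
5.380 × 10^-21 kg·m/s

Using the Heisenberg uncertainty principle:
ΔxΔp ≥ ℏ/2

With Δx ≈ L = 9.800e-15 m (the confinement size):
Δp_min = ℏ/(2Δx)
Δp_min = (1.055e-34 J·s) / (2 × 9.800e-15 m)
Δp_min = 5.380e-21 kg·m/s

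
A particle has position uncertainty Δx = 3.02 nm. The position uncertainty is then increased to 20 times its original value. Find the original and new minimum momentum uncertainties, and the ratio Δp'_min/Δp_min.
Original Δp_min = 1.746 × 10^-26 kg·m/s; new Δp'_min = 8.730 × 10^-28 kg·m/s; ratio Δp'_min/Δp_min = 1/20.

From the uncertainty principle ΔxΔp ≥ ℏ/2, the minimum momentum uncertainty is Δp_min = ℏ/(2Δx).

Original (Δx = 3.02 nm = 3.020e-09 m):
Δp_min = (1.055e-34 J·s)/(2 × 3.020e-09 m) = 1.746e-26 kg·m/s

When Δx → 20Δx:
Δp'_min = ℏ/(2 × 20Δx) = (1/20) × ℏ/(2Δx) = (1/20) × Δp_min
Δp'_min = 1/20 × 1.746e-26 kg·m/s = 8.730e-28 kg·m/s

Since Δp_min ∝ 1/Δx, when Δx is increased to 20 times its original value, Δp_min decreases to 1/20 of its original value.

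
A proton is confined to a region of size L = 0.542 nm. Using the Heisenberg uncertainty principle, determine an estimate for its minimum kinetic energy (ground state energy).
17.659 μeV

Using the uncertainty principle to estimate ground state energy:

1. The position uncertainty is approximately the confinement size:
   Δx ≈ L = 5.420e-10 m

2. From ΔxΔp ≥ ℏ/2, the minimum momentum uncertainty is:
   Δp ≈ ℏ/(2L) = 9.729e-26 kg·m/s

3. The kinetic energy is approximately:
   KE ≈ (Δp)²/(2m) = (9.729e-26)²/(2 × 1.673e-27 kg)
   KE ≈ 2.829e-24 J = 17.659 μeV

This is an order-of-magnitude estimate of the ground state energy.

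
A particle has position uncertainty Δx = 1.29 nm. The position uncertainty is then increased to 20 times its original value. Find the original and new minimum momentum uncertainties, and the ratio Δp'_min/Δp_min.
Original Δp_min = 4.087 × 10^-26 kg·m/s; new Δp'_min = 2.044 × 10^-27 kg·m/s; ratio Δp'_min/Δp_min = 1/20.

From the uncertainty principle ΔxΔp ≥ ℏ/2, the minimum momentum uncertainty is Δp_min = ℏ/(2Δx).

Original (Δx = 1.29 nm = 1.290e-09 m):
Δp_min = (1.055e-34 J·s)/(2 × 1.290e-09 m) = 4.087e-26 kg·m/s

When Δx → 20Δx:
Δp'_min = ℏ/(2 × 20Δx) = (1/20) × ℏ/(2Δx) = (1/20) × Δp_min
Δp'_min = 1/20 × 4.087e-26 kg·m/s = 2.044e-27 kg·m/s

Since Δp_min ∝ 1/Δx, when Δx is increased to 20 times its original value, Δp_min decreases to 1/20 of its original value.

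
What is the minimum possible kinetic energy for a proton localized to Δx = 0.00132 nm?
2.977 eV

Localizing a particle requires giving it sufficient momentum uncertainty:

1. From uncertainty principle: Δp ≥ ℏ/(2Δx)
   Δp_min = (1.055e-34 J·s) / (2 × 1.320e-12 m)
   Δp_min = 3.995e-23 kg·m/s

2. This momentum uncertainty corresponds to kinetic energy:
   KE ≈ (Δp)²/(2m) = (3.995e-23)²/(2 × 1.673e-27 kg)
   KE = 4.770e-19 J = 2.977 eV

Tighter localization requires more energy.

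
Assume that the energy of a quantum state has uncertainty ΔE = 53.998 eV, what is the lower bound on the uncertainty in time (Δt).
6.095 as

Using the energy-time uncertainty principle:
ΔEΔt ≥ ℏ/2

The minimum uncertainty in time is:
Δt_min = ℏ/(2ΔE)
Δt_min = (1.055e-34 J·s) / (2 × 8.651e-18 J)
Δt_min = 6.095e-18 s = 6.095 as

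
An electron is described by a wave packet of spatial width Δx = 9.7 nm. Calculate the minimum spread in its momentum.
5.436 × 10^-27 kg·m/s

For a wave packet, the spatial width Δx and momentum spread Δp are related by the uncertainty principle:
ΔxΔp ≥ ℏ/2

The minimum momentum spread is:
Δp_min = ℏ/(2Δx)
Δp_min = (1.055e-34 J·s) / (2 × 9.700e-09 m)
Δp_min = 5.436e-27 kg·m/s

A wave packet cannot have both a well-defined position and well-defined momentum.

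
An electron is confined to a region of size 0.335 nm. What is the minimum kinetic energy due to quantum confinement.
84.874 meV

Using the uncertainty principle:

1. Position uncertainty: Δx ≈ 3.350e-10 m
2. Minimum momentum uncertainty: Δp = ℏ/(2Δx) = 1.574e-25 kg·m/s
3. Minimum kinetic energy:
   KE = (Δp)²/(2m) = (1.574e-25)²/(2 × 9.109e-31 kg)
   KE = 1.360e-20 J = 84.874 meV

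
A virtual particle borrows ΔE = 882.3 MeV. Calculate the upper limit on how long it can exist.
3.730 × 10^-25 s

Using the energy-time uncertainty principle:
ΔEΔt ≥ ℏ/2

For a virtual particle borrowing energy ΔE, the maximum lifetime is:
Δt_max = ℏ/(2ΔE)

Converting energy:
ΔE = 882.3 MeV = 1.414e-10 J

Δt_max = (1.055e-34 J·s) / (2 × 1.414e-10 J)
Δt_max = 3.730e-25 s = 3.730 × 10^-25 s

Virtual particles with higher borrowed energy exist for shorter times.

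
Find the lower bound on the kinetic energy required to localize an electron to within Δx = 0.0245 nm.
15.868 eV

Localizing a particle requires giving it sufficient momentum uncertainty:

1. From uncertainty principle: Δp ≥ ℏ/(2Δx)
   Δp_min = (1.055e-34 J·s) / (2 × 2.450e-11 m)
   Δp_min = 2.152e-24 kg·m/s

2. This momentum uncertainty corresponds to kinetic energy:
   KE ≈ (Δp)²/(2m) = (2.152e-24)²/(2 × 9.109e-31 kg)
   KE = 2.542e-18 J = 15.868 eV

Tighter localization requires more energy.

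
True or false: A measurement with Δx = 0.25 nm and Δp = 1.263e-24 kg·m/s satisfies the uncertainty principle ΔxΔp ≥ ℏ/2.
Yes, it satisfies the uncertainty principle.

Calculate the product ΔxΔp:
ΔxΔp = (2.500e-10 m) × (1.263e-24 kg·m/s)
ΔxΔp = 3.157e-34 J·s

Compare to the minimum allowed value ℏ/2:
ℏ/2 = 5.273e-35 J·s

Since ΔxΔp = 3.157e-34 J·s ≥ 5.273e-35 J·s = ℏ/2,
the measurement satisfies the uncertainty principle.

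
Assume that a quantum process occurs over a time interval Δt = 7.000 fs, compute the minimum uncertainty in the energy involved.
47.015 meV

Using the energy-time uncertainty principle:
ΔEΔt ≥ ℏ/2

The minimum uncertainty in energy is:
ΔE_min = ℏ/(2Δt)
ΔE_min = (1.055e-34 J·s) / (2 × 7.000e-15 s)
ΔE_min = 7.533e-21 J = 47.015 meV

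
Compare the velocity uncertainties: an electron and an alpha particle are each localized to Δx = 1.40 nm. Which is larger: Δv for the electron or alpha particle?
The electron has the larger minimum velocity uncertainty, by a ratio of 7294.3.

For both particles, Δp_min = ℏ/(2Δx) = 3.766e-26 kg·m/s (same for both).

The velocity uncertainty is Δv = Δp/m:
- electron: Δv = 3.766e-26 / 9.109e-31 = 4.135e+04 m/s = 41.346 km/s
- alpha particle: Δv = 3.766e-26 / 6.645e-27 = 5.668e+00 m/s = 5.668 m/s

Ratio: 4.135e+04 / 5.668e+00 = 7294.3

The lighter particle has larger velocity uncertainty because Δv ∝ 1/m.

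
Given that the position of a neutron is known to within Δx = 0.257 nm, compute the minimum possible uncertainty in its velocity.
122.495 m/s

Using the Heisenberg uncertainty principle and Δp = mΔv:
ΔxΔp ≥ ℏ/2
Δx(mΔv) ≥ ℏ/2

The minimum uncertainty in velocity is:
Δv_min = ℏ/(2mΔx)
Δv_min = (1.055e-34 J·s) / (2 × 1.675e-27 kg × 2.570e-10 m)
Δv_min = 1.225e+02 m/s = 122.495 m/s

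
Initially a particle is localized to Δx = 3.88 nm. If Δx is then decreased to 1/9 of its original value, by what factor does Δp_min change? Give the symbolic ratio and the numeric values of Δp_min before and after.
Original Δp_min = 1.359 × 10^-26 kg·m/s; new Δp'_min = 1.223 × 10^-25 kg·m/s; ratio Δp'_min/Δp_min = 9.

From the uncertainty principle ΔxΔp ≥ ℏ/2, the minimum momentum uncertainty is Δp_min = ℏ/(2Δx).

Original (Δx = 3.88 nm = 3.880e-09 m):
Δp_min = (1.055e-34 J·s)/(2 × 3.880e-09 m) = 1.359e-26 kg·m/s

When Δx → (1/9)Δx:
Δp'_min = ℏ/(2 × (1/9)Δx) = 9 × ℏ/(2Δx) = 9 × Δp_min
Δp'_min = 9 × 1.359e-26 kg·m/s = 1.223e-25 kg·m/s

Since Δp_min ∝ 1/Δx, when Δx is decreased to 1/9 of its original value, Δp_min increases to 9 times its original value.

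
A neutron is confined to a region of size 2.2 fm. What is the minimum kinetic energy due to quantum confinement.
1.070 MeV

Using the uncertainty principle:

1. Position uncertainty: Δx ≈ 2.200e-15 m
2. Minimum momentum uncertainty: Δp = ℏ/(2Δx) = 2.397e-20 kg·m/s
3. Minimum kinetic energy:
   KE = (Δp)²/(2m) = (2.397e-20)²/(2 × 1.675e-27 kg)
   KE = 1.715e-13 J = 1.070 MeV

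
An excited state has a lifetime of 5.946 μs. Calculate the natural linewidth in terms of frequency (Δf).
13.383 kHz

Using the energy-time uncertainty principle and E = hf:
ΔEΔt ≥ ℏ/2
hΔf·Δt ≥ ℏ/2

The minimum frequency uncertainty is:
Δf = ℏ/(2hτ) = 1/(4πτ)
Δf = 1/(4π × 5.946e-06 s)
Δf = 1.338e+04 Hz = 13.383 kHz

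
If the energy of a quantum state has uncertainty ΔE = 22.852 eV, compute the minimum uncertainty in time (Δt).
14.402 as

Using the energy-time uncertainty principle:
ΔEΔt ≥ ℏ/2

The minimum uncertainty in time is:
Δt_min = ℏ/(2ΔE)
Δt_min = (1.055e-34 J·s) / (2 × 3.661e-18 J)
Δt_min = 1.440e-17 s = 14.402 as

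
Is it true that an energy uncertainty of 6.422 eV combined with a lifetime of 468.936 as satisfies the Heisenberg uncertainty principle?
Yes, it satisfies the uncertainty relation.

Calculate the product ΔEΔt:
ΔE = 6.422 eV = 1.029e-18 J
ΔEΔt = (1.029e-18 J) × (4.689e-16 s)
ΔEΔt = 4.825e-34 J·s

Compare to the minimum allowed value ℏ/2:
ℏ/2 = 5.273e-35 J·s

Since ΔEΔt = 4.825e-34 J·s ≥ 5.273e-35 J·s = ℏ/2,
this satisfies the uncertainty relation.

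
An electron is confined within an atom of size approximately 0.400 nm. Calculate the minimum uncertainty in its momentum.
1.318 × 10^-25 kg·m/s

Using the Heisenberg uncertainty principle:
ΔxΔp ≥ ℏ/2

With Δx ≈ L = 4.000e-10 m (the confinement size):
Δp_min = ℏ/(2Δx)
Δp_min = (1.055e-34 J·s) / (2 × 4.000e-10 m)
Δp_min = 1.318e-25 kg·m/s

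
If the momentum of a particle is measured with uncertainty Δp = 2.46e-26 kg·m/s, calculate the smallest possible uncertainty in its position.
2.143 nm

Using the Heisenberg uncertainty principle:
ΔxΔp ≥ ℏ/2

The minimum uncertainty in position is:
Δx_min = ℏ/(2Δp)
Δx_min = (1.055e-34 J·s) / (2 × 2.460e-26 kg·m/s)
Δx_min = 2.143e-09 m = 2.143 nm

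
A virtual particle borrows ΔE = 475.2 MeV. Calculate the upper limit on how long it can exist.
6.926 × 10^-25 s

Using the energy-time uncertainty principle:
ΔEΔt ≥ ℏ/2

For a virtual particle borrowing energy ΔE, the maximum lifetime is:
Δt_max = ℏ/(2ΔE)

Converting energy:
ΔE = 475.2 MeV = 7.614e-11 J

Δt_max = (1.055e-34 J·s) / (2 × 7.614e-11 J)
Δt_max = 6.926e-25 s = 6.926 × 10^-25 s

Virtual particles with higher borrowed energy exist for shorter times.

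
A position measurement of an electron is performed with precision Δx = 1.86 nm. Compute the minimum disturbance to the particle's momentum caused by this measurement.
2.835 × 10^-26 kg·m/s

The uncertainty principle implies that measuring position disturbs momentum:
ΔxΔp ≥ ℏ/2

When we measure position with precision Δx, we necessarily introduce a momentum uncertainty:
Δp ≥ ℏ/(2Δx)
Δp_min = (1.055e-34 J·s) / (2 × 1.860e-09 m)
Δp_min = 2.835e-26 kg·m/s

The more precisely we measure position, the greater the momentum disturbance.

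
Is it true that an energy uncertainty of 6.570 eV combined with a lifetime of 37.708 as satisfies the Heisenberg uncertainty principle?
No, it violates the uncertainty relation.

Calculate the product ΔEΔt:
ΔE = 6.570 eV = 1.053e-18 J
ΔEΔt = (1.053e-18 J) × (3.771e-17 s)
ΔEΔt = 3.969e-35 J·s

Compare to the minimum allowed value ℏ/2:
ℏ/2 = 5.273e-35 J·s

Since ΔEΔt = 3.969e-35 J·s < 5.273e-35 J·s = ℏ/2,
this violates the uncertainty relation.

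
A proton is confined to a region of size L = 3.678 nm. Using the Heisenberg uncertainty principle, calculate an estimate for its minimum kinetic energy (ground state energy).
383.469 neV

Using the uncertainty principle to estimate ground state energy:

1. The position uncertainty is approximately the confinement size:
   Δx ≈ L = 3.678e-09 m

2. From ΔxΔp ≥ ℏ/2, the minimum momentum uncertainty is:
   Δp ≈ ℏ/(2L) = 1.434e-26 kg·m/s

3. The kinetic energy is approximately:
   KE ≈ (Δp)²/(2m) = (1.434e-26)²/(2 × 1.673e-27 kg)
   KE ≈ 6.144e-26 J = 383.469 neV

This is an order-of-magnitude estimate of the ground state energy.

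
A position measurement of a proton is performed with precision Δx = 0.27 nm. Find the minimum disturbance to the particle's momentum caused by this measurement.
1.953 × 10^-25 kg·m/s

The uncertainty principle implies that measuring position disturbs momentum:
ΔxΔp ≥ ℏ/2

When we measure position with precision Δx, we necessarily introduce a momentum uncertainty:
Δp ≥ ℏ/(2Δx)
Δp_min = (1.055e-34 J·s) / (2 × 2.700e-10 m)
Δp_min = 1.953e-25 kg·m/s

The more precisely we measure position, the greater the momentum disturbance.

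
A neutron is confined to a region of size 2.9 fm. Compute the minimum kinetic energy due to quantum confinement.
615.971 keV

Using the uncertainty principle:

1. Position uncertainty: Δx ≈ 2.900e-15 m
2. Minimum momentum uncertainty: Δp = ℏ/(2Δx) = 1.818e-20 kg·m/s
3. Minimum kinetic energy:
   KE = (Δp)²/(2m) = (1.818e-20)²/(2 × 1.675e-27 kg)
   KE = 9.869e-14 J = 615.971 keV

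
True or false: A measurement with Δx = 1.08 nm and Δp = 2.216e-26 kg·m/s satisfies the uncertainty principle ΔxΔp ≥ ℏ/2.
No, it violates the uncertainty principle (impossible measurement).

Calculate the product ΔxΔp:
ΔxΔp = (1.080e-09 m) × (2.216e-26 kg·m/s)
ΔxΔp = 2.393e-35 J·s

Compare to the minimum allowed value ℏ/2:
ℏ/2 = 5.273e-35 J·s

Since ΔxΔp = 2.393e-35 J·s < 5.273e-35 J·s = ℏ/2,
the measurement violates the uncertainty principle.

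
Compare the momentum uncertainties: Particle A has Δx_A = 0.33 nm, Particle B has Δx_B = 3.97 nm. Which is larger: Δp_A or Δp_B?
Particle A has the larger minimum momentum uncertainty, by a factor of 12.03.

For each particle, the minimum momentum uncertainty is Δp_min = ℏ/(2Δx):

Particle A: Δp_A = ℏ/(2×3.300e-10 m) = 1.598e-25 kg·m/s
Particle B: Δp_B = ℏ/(2×3.970e-09 m) = 1.328e-26 kg·m/s

Ratio: Δp_A/Δp_B = 12.03

Since Δp_min ∝ 1/Δx, the particle with smaller position uncertainty (A) has larger momentum uncertainty.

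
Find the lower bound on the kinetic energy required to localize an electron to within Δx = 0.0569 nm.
2.942 eV

Localizing a particle requires giving it sufficient momentum uncertainty:

1. From uncertainty principle: Δp ≥ ℏ/(2Δx)
   Δp_min = (1.055e-34 J·s) / (2 × 5.690e-11 m)
   Δp_min = 9.267e-25 kg·m/s

2. This momentum uncertainty corresponds to kinetic energy:
   KE ≈ (Δp)²/(2m) = (9.267e-25)²/(2 × 9.109e-31 kg)
   KE = 4.714e-19 J = 2.942 eV

Tighter localization requires more energy.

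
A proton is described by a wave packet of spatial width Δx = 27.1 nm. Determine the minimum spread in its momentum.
1.946 × 10^-27 kg·m/s

For a wave packet, the spatial width Δx and momentum spread Δp are related by the uncertainty principle:
ΔxΔp ≥ ℏ/2

The minimum momentum spread is:
Δp_min = ℏ/(2Δx)
Δp_min = (1.055e-34 J·s) / (2 × 2.710e-08 m)
Δp_min = 1.946e-27 kg·m/s

A wave packet cannot have both a well-defined position and well-defined momentum.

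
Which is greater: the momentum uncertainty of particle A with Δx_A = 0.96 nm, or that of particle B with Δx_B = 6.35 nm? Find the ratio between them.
Particle A has the larger minimum momentum uncertainty, by a factor of 6.61.

For each particle, the minimum momentum uncertainty is Δp_min = ℏ/(2Δx):

Particle A: Δp_A = ℏ/(2×9.600e-10 m) = 5.493e-26 kg·m/s
Particle B: Δp_B = ℏ/(2×6.350e-09 m) = 8.304e-27 kg·m/s

Ratio: Δp_A/Δp_B = 6.61

Since Δp_min ∝ 1/Δx, the particle with smaller position uncertainty (A) has larger momentum uncertainty.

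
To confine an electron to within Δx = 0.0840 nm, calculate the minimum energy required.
1.350 eV

Localizing a particle requires giving it sufficient momentum uncertainty:

1. From uncertainty principle: Δp ≥ ℏ/(2Δx)
   Δp_min = (1.055e-34 J·s) / (2 × 8.400e-11 m)
   Δp_min = 6.277e-25 kg·m/s

2. This momentum uncertainty corresponds to kinetic energy:
   KE ≈ (Δp)²/(2m) = (6.277e-25)²/(2 × 9.109e-31 kg)
   KE = 2.163e-19 J = 1.350 eV

Tighter localization requires more energy.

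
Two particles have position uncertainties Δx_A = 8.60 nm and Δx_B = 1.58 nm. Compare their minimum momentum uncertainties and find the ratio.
Particle B has the larger minimum momentum uncertainty, by a factor of 5.44.

For each particle, the minimum momentum uncertainty is Δp_min = ℏ/(2Δx):

Particle A: Δp_A = ℏ/(2×8.600e-09 m) = 6.131e-27 kg·m/s
Particle B: Δp_B = ℏ/(2×1.580e-09 m) = 3.337e-26 kg·m/s

Ratio: Δp_B/Δp_A = 5.44

Since Δp_min ∝ 1/Δx, the particle with smaller position uncertainty (B) has larger momentum uncertainty.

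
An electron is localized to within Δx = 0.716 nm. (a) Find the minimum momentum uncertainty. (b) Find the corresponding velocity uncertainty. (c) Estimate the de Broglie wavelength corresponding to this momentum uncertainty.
(a) Δp_min = 7.364 × 10^-26 kg·m/s
(b) Δv_min = 80.843 km/s
(c) λ_dB = 8.998 nm

Step-by-step:

(a) From the uncertainty principle:
Δp_min = ℏ/(2Δx) = (1.055e-34 J·s)/(2 × 7.160e-10 m) = 7.364e-26 kg·m/s

(b) The velocity uncertainty:
Δv = Δp/m = (7.364e-26 kg·m/s)/(9.109e-31 kg) = 8.084e+04 m/s = 80.843 km/s

(c) The de Broglie wavelength for this momentum:
λ = h/p = (6.626e-34 J·s)/(7.364e-26 kg·m/s) = 8.998e-09 m = 8.998 nm

Note: The de Broglie wavelength is comparable to the localization size, as expected from wave-particle duality.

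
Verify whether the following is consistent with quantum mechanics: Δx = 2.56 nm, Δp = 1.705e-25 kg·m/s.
Yes, it satisfies the uncertainty principle.

Calculate the product ΔxΔp:
ΔxΔp = (2.560e-09 m) × (1.705e-25 kg·m/s)
ΔxΔp = 4.365e-34 J·s

Compare to the minimum allowed value ℏ/2:
ℏ/2 = 5.273e-35 J·s

Since ΔxΔp = 4.365e-34 J·s ≥ 5.273e-35 J·s = ℏ/2,
the measurement satisfies the uncertainty principle.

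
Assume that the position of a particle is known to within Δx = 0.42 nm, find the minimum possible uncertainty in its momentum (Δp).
1.255 × 10^-25 kg·m/s

Using the Heisenberg uncertainty principle:
ΔxΔp ≥ ℏ/2

The minimum uncertainty in momentum is:
Δp_min = ℏ/(2Δx)
Δp_min = (1.055e-34 J·s) / (2 × 4.200e-10 m)
Δp_min = 1.255e-25 kg·m/s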